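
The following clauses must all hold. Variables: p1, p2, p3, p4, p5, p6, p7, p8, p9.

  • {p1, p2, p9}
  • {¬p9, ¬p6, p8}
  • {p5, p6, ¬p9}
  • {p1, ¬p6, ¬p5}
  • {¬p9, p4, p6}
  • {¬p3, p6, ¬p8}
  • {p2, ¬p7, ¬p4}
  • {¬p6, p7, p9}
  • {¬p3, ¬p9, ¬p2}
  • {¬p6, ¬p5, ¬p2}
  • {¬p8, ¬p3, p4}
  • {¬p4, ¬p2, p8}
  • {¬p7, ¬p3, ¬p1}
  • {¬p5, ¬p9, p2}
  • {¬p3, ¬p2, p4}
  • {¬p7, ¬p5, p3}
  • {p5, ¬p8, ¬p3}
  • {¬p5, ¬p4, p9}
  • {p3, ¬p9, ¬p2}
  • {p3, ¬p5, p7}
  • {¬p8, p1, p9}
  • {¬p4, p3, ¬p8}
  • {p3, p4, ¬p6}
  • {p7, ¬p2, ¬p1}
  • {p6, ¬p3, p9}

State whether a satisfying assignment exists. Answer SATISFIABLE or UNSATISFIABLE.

SATISFIABLE

Try p1 = False.
The remaining clauses are satisfied by p2 = True, p3 = False, p4 = False, p5 = False, p6 = False, p7 = False, p8 = False, p9 = False.
So p1=0  p2=1  p3=0  p4=0  p5=0  p6=0  p7=0  p8=0  p9=0 is a satisfying assignment.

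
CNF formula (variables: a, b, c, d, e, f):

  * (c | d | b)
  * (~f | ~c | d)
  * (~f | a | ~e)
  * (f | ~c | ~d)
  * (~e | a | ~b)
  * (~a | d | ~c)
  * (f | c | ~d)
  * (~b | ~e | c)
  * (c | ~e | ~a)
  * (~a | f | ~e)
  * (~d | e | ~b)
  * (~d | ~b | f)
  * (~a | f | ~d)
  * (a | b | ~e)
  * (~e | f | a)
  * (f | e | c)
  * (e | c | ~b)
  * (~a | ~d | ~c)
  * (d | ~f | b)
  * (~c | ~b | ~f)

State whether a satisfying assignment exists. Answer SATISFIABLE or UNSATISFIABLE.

Branch on a: take a = False.
The remaining clauses are satisfied by b = False, c = True, d = True, e = False, f = True.
So a=False, b=False, c=True, d=True, e=False, f=True is a satisfying assignment.

SATISFIABLE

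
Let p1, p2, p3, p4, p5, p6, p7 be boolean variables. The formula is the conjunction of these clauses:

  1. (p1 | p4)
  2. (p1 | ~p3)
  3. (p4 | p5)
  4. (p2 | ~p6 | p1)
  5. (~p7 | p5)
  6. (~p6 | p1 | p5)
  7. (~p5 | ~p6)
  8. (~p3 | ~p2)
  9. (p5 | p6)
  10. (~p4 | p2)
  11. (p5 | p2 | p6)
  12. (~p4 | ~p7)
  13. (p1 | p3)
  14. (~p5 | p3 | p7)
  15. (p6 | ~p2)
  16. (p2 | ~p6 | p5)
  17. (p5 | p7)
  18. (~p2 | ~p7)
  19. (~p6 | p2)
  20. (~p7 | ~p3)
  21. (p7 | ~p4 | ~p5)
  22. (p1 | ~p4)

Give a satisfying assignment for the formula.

p1=T, p2=F, p3=F, p4=F, p5=T, p6=F, p7=T

Check each clause:
  1. (p1 | p4) — p1 is true.
  2. (p1 | ~p3) — p1 is true.
  3. (p4 | p5) — p5 is true.
  4. (p2 | ~p6 | p1) — p1 is true.
  5. (p5 | ~p7) — p5 is true.
  6. (~p6 | p5 | p1) — p1 is true.
  7. (~p6 | ~p5) — ~p6 is true.
  8. (~p3 | ~p2) — ~p3 is true.
  9. (p6 | p5) — p5 is true.
  10. (p2 | ~p4) — ~p4 is true.
  11. (p5 | p6 | p2) — p5 is true.
  12. (~p4 | ~p7) — ~p4 is true.
  13. (p1 | p3) — p1 is true.
  14. (p3 | ~p5 | p7) — p7 is true.
  15. (p6 | ~p2) — ~p2 is true.
  16. (~p6 | p2 | p5) — ~p6 is true.
  17. (p7 | p5) — p5 is true.
  18. (~p2 | ~p7) — ~p2 is true.
  19. (p2 | ~p6) — ~p6 is true.
  20. (~p7 | ~p3) — ~p3 is true.
  21. (~p5 | p7 | ~p4) — ~p4 is true.
  22. (p1 | ~p4) — p1 is true.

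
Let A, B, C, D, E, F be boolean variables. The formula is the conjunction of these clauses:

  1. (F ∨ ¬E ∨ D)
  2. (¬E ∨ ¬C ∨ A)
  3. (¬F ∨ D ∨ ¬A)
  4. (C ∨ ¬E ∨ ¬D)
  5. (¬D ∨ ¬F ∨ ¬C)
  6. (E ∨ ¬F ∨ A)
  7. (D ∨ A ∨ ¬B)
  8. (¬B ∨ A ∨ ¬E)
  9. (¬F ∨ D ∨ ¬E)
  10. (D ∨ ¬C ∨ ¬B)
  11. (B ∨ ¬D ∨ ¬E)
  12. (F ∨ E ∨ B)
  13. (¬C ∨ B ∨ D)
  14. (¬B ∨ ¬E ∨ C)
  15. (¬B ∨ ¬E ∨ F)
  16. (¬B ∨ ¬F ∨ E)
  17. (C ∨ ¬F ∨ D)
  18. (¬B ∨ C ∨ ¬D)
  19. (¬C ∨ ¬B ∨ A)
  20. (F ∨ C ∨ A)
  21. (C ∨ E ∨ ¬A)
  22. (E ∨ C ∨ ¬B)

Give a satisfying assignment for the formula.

A=T  B=T  C=T  D=T  E=F  F=F

Set A = True and propagate.
Try B = True.
Branch on C: take C = True.
  then D is forced to True.
  then F is forced to False.
  then E is forced to False.
Check each clause:
  1. (D ∨ F ∨ ¬E) — ¬E is true.
  2. (¬E ∨ A ∨ ¬C) — A is true.
  3. (¬A ∨ ¬F ∨ D) — ¬F is true.
  4. (¬D ∨ ¬E ∨ C) — C is true.
  5. (¬F ∨ ¬C ∨ ¬D) — ¬F is true.
  6. (A ∨ ¬F ∨ E) — A is true.
  7. (¬B ∨ A ∨ D) — A is true.
  8. (¬E ∨ A ∨ ¬B) — A is true.
  9. (¬E ∨ ¬F ∨ D) — ¬F is true.
  10. (D ∨ ¬B ∨ ¬C) — D is true.
  11. (B ∨ ¬E ∨ ¬D) — B is true.
  12. (F ∨ B ∨ E) — B is true.
  13. (B ∨ ¬C ∨ D) — B is true.
  14. (¬B ∨ C ∨ ¬E) — C is true.
  15. (¬E ∨ F ∨ ¬B) — ¬E is true.
  16. (¬B ∨ ¬F ∨ E) — ¬F is true.
  17. (¬F ∨ C ∨ D) — ¬F is true.
  18. (¬D ∨ ¬B ∨ C) — C is true.
  19. (¬C ∨ A ∨ ¬B) — A is true.
  20. (A ∨ C ∨ F) — A is true.
  21. (E ∨ ¬A ∨ C) — C is true.
  22. (C ∨ E ∨ ¬B) — C is true.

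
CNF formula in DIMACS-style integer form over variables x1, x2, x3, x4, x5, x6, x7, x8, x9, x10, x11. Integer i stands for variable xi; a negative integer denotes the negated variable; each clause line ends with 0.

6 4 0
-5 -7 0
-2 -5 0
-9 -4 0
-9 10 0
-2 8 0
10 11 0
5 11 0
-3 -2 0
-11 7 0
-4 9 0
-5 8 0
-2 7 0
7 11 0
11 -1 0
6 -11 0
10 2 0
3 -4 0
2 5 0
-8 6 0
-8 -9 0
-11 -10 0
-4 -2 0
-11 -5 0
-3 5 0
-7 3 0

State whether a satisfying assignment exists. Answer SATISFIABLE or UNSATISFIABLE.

x11 = True:
  propagation gives x7=True, x5=False, x6=True, x2=True; an empty clause results — contradiction.
x11 = False:
  propagation gives x10=True, x5=True, x7=False; an empty clause results — contradiction.
Every branch closes, so no satisfying assignment exists.

UNSATISFIABLE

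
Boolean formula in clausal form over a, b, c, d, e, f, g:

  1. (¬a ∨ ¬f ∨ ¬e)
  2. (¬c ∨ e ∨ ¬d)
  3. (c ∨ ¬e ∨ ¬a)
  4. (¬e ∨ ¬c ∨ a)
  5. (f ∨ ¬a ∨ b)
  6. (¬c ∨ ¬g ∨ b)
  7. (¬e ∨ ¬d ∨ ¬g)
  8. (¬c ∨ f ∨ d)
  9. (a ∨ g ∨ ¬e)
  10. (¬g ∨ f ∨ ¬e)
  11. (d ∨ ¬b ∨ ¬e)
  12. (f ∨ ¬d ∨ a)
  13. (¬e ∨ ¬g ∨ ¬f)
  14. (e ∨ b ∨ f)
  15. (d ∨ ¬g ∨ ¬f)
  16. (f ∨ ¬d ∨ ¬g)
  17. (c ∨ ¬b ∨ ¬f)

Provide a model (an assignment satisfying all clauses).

a=T, b=F, c=T, d=F, e=F, f=T, g=F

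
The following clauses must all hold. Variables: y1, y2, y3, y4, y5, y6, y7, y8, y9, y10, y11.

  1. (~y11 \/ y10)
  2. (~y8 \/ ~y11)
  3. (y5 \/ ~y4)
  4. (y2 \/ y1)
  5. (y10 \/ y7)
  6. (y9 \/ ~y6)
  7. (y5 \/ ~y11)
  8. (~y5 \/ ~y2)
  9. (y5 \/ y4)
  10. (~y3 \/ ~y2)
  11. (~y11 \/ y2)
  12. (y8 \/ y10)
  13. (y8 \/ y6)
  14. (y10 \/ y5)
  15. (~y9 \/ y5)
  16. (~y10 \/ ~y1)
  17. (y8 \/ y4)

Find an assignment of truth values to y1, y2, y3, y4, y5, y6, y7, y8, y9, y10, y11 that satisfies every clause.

y1 = T, y2 = F, y3 = F, y4 = T, y5 = T, y6 = F, y7 = T, y8 = T, y9 = T, y10 = F, y11 = F

Check each clause:
  1. (~y11 \/ y10) — ~y11 is true.
  2. (~y8 \/ ~y11) — ~y11 is true.
  3. (y5 \/ ~y4) — y5 is true.
  4. (y2 \/ y1) — y1 is true.
  5. (y10 \/ y7) — y7 is true.
  6. (~y6 \/ y9) — y9 is true.
  7. (y5 \/ ~y11) — ~y11 is true.
  8. (~y5 \/ ~y2) — ~y2 is true.
  9. (y5 \/ y4) — y4 is true.
  10. (~y2 \/ ~y3) — ~y3 is true.
  11. (y2 \/ ~y11) — ~y11 is true.
  12. (y10 \/ y8) — y8 is true.
  13. (y8 \/ y6) — y8 is true.
  14. (y10 \/ y5) — y5 is true.
  15. (~y9 \/ y5) — y5 is true.
  16. (~y1 \/ ~y10) — ~y10 is true.
  17. (y4 \/ y8) — y8 is true.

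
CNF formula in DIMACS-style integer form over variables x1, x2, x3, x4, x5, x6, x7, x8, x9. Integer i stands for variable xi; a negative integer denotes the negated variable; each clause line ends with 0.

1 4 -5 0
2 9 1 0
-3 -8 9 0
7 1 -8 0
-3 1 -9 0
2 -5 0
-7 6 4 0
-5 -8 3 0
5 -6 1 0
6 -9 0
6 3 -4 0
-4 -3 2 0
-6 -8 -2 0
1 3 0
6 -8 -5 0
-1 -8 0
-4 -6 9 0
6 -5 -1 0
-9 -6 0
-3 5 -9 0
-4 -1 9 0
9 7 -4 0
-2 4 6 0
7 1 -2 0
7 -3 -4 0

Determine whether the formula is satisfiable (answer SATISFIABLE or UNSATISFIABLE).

x8 occurs only negated in the remaining clauses — set x8 = False.
Set x1 = True and propagate.
Try x2 = False.
  then x5 is forced to False.
For the remaining variables, x3 = False, x4 = False, x6 = True, x7 = False, x9 = False works.
So x1=True, x2=False, x3=False, x4=False, x5=False, x6=True, x7=False, x8=False, x9=False is a satisfying assignment.

SATISFIABLE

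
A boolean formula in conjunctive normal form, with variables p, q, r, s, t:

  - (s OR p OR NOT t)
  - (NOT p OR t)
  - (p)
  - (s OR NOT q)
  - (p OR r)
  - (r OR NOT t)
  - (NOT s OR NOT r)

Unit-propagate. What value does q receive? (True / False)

False

(p) is a unit clause: p = True.
In (NOT p OR t), NOT p is now false; t must hold, so t = True.
In (NOT t OR r), NOT t is now false; r must hold, so r = True.
(NOT s OR NOT r) with r = True leaves only NOT s, so s = False.
In (NOT q OR s), s is now false; NOT q must hold, so q = False.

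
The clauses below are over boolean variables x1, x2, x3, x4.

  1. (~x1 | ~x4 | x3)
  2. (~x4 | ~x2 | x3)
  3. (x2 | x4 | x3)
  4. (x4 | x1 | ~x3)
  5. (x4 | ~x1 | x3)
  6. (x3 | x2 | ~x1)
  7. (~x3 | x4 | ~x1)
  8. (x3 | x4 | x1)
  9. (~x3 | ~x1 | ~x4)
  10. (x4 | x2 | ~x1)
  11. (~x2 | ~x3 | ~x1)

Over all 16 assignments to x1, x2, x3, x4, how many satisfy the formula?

The models are:
  x1=0 x2=0 x3=0 x4=1
  x1=0 x2=0 x3=1 x4=1
  x1=0 x2=1 x3=1 x4=1
Count: 3.

3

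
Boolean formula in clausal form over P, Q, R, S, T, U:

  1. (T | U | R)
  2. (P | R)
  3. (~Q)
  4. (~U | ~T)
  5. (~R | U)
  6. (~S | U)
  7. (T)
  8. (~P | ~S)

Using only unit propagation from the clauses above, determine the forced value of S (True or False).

Unit clause (~Q) sets Q = False.
(T) stands alone — T = True.
In (~U | ~T), ~T is now false; ~U must hold, so U = False.
From (U | ~R) and U = False: R = False.
In (P | R), R is now false; P must hold, so P = True.
In (U | ~S), U is now false; ~S must hold, so S = False.

False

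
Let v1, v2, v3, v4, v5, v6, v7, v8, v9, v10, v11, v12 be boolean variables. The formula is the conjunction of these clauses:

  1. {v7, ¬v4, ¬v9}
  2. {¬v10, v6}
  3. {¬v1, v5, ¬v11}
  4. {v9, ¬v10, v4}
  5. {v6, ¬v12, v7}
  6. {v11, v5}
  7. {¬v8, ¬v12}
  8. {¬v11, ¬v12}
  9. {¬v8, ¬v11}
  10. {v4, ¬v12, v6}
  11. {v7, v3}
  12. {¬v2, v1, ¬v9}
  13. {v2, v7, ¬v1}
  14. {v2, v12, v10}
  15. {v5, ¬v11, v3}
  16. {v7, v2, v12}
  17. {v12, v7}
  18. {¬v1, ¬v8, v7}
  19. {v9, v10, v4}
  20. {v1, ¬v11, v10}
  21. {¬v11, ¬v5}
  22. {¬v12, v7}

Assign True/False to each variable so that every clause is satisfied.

v1=T, v2=T, v3=T, v4=F, v5=T, v6=F, v7=T, v8=T, v9=T, v10=F, v11=F, v12=F

Pure literal: v3 appears only positively; assign v3 = True.
Pure literal: v7 appears only positively; assign v7 = True.
Try v1 = True.
Set v2 = True and propagate.
The remaining clauses are satisfied by v4 = False, v5 = True, v6 = False, v8 = True, v9 = True, v10 = False, v11 = False, v12 = False.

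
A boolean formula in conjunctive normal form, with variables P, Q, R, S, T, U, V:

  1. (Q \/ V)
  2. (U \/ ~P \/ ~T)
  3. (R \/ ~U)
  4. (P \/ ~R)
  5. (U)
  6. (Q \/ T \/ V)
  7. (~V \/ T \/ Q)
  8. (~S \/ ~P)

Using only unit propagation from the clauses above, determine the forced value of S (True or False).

Unit clause (U) sets U = True.
(R \/ ~U) with U = True leaves only R, so R = True.
From (~R \/ P) and R = True: P = True.
From (~P \/ ~S) and P = True: S = False.

False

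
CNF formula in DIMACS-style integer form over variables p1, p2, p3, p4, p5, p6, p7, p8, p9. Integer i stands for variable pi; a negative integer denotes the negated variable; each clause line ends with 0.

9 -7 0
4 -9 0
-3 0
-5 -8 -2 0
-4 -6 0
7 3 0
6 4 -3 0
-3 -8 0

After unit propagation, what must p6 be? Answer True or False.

(NOT p3) is a unit clause: p3 = False.
(p7 OR p3) with p3 = False leaves only p7, so p7 = True.
From (p9 OR NOT p7) and p7 = True: p9 = True.
In (p4 OR NOT p9), NOT p9 is now false; p4 must hold, so p4 = True.
(NOT p6 OR NOT p4): since p4 = True, the clause reduces to (NOT p6). p6 = False.

False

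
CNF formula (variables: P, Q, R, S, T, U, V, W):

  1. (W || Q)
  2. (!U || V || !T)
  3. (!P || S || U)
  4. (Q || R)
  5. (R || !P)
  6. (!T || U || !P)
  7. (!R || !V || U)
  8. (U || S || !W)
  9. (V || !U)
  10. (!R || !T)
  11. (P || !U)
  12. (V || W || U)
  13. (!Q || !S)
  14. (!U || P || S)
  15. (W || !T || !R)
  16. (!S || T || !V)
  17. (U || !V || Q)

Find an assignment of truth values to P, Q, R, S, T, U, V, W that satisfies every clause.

P=True, Q=True, R=True, S=False, T=False, U=True, V=True, W=False

Check each clause:
  1. (Q || W) — Q is true.
  2. (V || !T || !U) — !T is true.
  3. (!P || S || U) — U is true.
  4. (R || Q) — Q is true.
  5. (!P || R) — R is true.
  6. (!T || !P || U) — !T is true.
  7. (!V || U || !R) — U is true.
  8. (S || !W || U) — !W is true.
  9. (V || !U) — V is true.
  10. (!R || !T) — !T is true.
  11. (!U || P) — P is true.
  12. (U || V || W) — U is true.
  13. (!S || !Q) — !S is true.
  14. (P || !U || S) — P is true.
  15. (W || !T || !R) — !T is true.
  16. (!S || !V || T) — !S is true.
  17. (!V || U || Q) — Q is true.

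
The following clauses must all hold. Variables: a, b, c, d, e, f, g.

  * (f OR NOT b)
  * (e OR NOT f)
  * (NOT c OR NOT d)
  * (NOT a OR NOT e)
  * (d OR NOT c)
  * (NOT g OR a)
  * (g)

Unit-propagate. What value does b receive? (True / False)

(g) stands alone — g = True.
(NOT g OR a): since g = True, the clause reduces to (a). a = True.
From (NOT e OR NOT a) and a = True: e = False.
From (NOT f OR e) and e = False: f = False.
(f OR NOT b) with f = False leaves only NOT b, so b = False.

False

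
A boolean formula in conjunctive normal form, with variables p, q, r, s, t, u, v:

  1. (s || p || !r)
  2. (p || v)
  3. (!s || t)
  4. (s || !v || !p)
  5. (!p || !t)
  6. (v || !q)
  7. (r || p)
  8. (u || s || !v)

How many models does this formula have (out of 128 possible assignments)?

8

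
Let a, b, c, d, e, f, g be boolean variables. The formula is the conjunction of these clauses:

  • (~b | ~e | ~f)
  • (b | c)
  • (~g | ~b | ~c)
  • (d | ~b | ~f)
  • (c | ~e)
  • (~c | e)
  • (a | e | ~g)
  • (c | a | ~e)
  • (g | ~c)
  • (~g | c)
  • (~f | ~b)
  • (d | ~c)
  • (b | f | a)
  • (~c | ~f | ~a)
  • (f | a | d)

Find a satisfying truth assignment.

a=0, b=0, c=1, d=1, e=1, f=1, g=1

Check each clause:
  1. (~e | ~f | ~b) — ~b is true.
  2. (c | b) — c is true.
  3. (~b | ~g | ~c) — ~b is true.
  4. (d | ~f | ~b) — d is true.
  5. (c | ~e) — c is true.
  6. (~c | e) — e is true.
  7. (a | e | ~g) — e is true.
  8. (c | ~e | a) — c is true.
  9. (~c | g) — g is true.
  10. (c | ~g) — c is true.
  11. (~b | ~f) — ~b is true.
  12. (~c | d) — d is true.
  13. (b | f | a) — f is true.
  14. (~f | ~c | ~a) — ~a is true.
  15. (f | d | a) — d is true.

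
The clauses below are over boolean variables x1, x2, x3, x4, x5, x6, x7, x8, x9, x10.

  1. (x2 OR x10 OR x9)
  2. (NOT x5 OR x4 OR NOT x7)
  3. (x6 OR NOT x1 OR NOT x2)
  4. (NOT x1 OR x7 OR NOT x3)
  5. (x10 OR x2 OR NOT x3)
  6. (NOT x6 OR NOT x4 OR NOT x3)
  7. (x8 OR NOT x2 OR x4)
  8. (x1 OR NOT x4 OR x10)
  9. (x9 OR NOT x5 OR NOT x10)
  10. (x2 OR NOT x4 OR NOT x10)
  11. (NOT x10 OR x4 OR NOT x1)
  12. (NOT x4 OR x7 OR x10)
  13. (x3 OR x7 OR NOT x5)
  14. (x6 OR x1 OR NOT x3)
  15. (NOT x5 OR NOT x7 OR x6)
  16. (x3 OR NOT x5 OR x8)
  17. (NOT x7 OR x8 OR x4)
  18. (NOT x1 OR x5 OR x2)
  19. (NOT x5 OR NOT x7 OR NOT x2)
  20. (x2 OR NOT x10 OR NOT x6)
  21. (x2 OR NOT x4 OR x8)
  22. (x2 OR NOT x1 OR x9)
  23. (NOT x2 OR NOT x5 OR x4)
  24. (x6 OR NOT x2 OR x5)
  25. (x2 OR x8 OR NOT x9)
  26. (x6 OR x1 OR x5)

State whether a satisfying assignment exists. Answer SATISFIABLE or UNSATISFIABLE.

SATISFIABLE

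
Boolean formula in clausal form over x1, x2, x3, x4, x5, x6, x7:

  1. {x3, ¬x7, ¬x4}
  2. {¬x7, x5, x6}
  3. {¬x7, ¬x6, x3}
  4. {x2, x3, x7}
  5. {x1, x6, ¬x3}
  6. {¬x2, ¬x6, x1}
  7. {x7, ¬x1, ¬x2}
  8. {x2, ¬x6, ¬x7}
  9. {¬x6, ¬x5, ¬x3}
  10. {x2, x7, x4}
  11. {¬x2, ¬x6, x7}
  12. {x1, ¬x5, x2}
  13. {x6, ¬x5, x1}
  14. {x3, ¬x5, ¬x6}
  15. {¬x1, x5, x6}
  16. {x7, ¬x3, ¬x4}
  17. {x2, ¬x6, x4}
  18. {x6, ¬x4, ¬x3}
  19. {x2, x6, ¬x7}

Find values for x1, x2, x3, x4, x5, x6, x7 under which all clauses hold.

x1=1, x2=1, x3=1, x4=1, x5=0, x6=1, x7=1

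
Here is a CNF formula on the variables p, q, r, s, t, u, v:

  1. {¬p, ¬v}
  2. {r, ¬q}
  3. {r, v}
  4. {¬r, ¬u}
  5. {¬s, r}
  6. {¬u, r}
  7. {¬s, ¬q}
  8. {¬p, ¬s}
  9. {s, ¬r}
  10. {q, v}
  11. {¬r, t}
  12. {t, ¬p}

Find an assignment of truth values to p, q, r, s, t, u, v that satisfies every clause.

Pure literal: p appears only negated; assign p = False.
t occurs only positively in the remaining clauses — set t = True.
Branch on q: take q = False.
  then v is forced to True.
Try r = True.
  then u is forced to False.
  then s is forced to True.

p = F, q = F, r = T, s = T, t = T, u = F, v = T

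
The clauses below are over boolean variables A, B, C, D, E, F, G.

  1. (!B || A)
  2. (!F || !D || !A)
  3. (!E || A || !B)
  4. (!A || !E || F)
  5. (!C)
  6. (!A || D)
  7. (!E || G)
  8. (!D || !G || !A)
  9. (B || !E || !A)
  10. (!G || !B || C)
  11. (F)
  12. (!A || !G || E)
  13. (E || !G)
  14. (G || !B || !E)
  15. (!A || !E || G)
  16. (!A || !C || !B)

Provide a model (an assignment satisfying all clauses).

The clause (!C) is unit: C must be False.
(F) is a unit clause, so F = True.
Set A = False and propagate.
  then B is forced to False.
Set E = True and propagate.
  then G is forced to True.
D is now unconstrained; take D = False.
Every clause has at least one true literal under this assignment.

A = F, B = F, C = F, D = F, E = T, F = T, G = T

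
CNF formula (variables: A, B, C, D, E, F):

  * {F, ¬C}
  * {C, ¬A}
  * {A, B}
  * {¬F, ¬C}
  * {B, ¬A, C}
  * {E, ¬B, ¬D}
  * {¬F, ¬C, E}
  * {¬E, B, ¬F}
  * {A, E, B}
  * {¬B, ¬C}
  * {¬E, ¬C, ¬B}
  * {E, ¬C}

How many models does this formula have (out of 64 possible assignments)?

6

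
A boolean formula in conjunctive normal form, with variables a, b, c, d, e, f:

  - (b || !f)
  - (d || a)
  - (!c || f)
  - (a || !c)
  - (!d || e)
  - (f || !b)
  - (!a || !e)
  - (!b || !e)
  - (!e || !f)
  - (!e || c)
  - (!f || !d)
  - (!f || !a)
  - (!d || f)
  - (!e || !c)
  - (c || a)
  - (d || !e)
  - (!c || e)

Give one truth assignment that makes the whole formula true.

a = True, b = False, c = False, d = False, e = False, f = False

Branch on a: take a = True.
  then e is forced to False.
  then d is forced to False.
  then f is forced to False.
  then c is forced to False.
  then b is forced to False.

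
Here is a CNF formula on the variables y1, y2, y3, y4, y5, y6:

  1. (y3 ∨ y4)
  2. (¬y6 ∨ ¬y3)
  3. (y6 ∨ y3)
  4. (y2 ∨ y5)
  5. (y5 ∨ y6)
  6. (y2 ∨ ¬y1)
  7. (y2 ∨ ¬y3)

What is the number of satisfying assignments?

Split on y3, then y2.
  y3=T, y2=T: remaining (y1,y4,y5,y6) ∈ {(F,F,T,F); (F,T,T,F); (T,F,T,F); (T,T,T,F)} — 4.
  y3=T, y2=F: a clause becomes empty — 0.
  y3=F, y2=T: remaining (y1,y4,y5,y6) ∈ {(F,T,F,T); (F,T,T,T); (T,T,F,T); (T,T,T,T)} — 4.
  y3=F, y2=F: remaining (y1,y4,y5,y6) ∈ {(F,T,T,T)} — 1.
Total: 4 + 0 + 4 + 1 = 9.

9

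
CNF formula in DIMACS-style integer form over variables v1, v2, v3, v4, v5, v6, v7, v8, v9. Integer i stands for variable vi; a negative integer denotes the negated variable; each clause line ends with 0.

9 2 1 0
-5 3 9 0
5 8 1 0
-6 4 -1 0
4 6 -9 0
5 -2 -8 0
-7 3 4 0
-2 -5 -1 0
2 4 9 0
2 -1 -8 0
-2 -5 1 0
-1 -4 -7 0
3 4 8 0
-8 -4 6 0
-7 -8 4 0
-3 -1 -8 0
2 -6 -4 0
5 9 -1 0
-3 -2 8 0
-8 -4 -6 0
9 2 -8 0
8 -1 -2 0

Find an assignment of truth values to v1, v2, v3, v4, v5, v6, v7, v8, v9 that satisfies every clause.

v1 = False  v2 = False  v3 = True  v4 = False  v5 = True  v6 = True  v7 = True  v8 = False  v9 = True

Branch on v1: take v1 = False.
For the remaining variables, v2 = False, v3 = True, v4 = False, v5 = True, v6 = True, v7 = True, v8 = False, v9 = True works.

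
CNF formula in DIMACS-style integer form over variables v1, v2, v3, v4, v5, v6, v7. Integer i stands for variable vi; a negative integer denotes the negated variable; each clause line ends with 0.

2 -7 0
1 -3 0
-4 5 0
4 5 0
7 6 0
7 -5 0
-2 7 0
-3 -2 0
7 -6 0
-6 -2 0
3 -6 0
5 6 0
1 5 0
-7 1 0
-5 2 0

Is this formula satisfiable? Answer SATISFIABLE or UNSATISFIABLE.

SATISFIABLE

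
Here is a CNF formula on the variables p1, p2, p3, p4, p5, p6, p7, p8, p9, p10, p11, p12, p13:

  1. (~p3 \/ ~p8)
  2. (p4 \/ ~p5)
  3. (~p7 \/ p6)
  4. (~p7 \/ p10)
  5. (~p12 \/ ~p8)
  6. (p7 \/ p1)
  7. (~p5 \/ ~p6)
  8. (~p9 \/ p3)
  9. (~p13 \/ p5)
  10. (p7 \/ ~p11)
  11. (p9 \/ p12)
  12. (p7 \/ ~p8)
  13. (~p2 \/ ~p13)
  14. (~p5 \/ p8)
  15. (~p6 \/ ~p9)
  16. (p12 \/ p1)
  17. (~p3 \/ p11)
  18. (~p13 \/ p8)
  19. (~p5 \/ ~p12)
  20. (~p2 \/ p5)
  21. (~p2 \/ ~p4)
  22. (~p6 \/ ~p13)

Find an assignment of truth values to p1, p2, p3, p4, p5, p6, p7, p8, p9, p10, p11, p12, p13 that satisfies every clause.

p1=T, p2=F, p3=T, p4=F, p5=F, p6=T, p7=T, p8=F, p9=F, p10=T, p11=T, p12=T, p13=F

Pure literal: p1 appears only positively; assign p1 = True.
Pure literal: p2 appears only negated; assign p2 = False.
Set p3 = True and propagate.
  then p8 is forced to False.
  then p5 is forced to False.
  then p13 is forced to False.
  then p11 is forced to True.
  then p7 is forced to True.
  then p6 is forced to True.
  then p10 is forced to True.
  then p9 is forced to False.
  then p12 is forced to True.
p4 is now unconstrained; take p4 = False.
Check each clause:
  1. (~p3 \/ ~p8) — ~p8 is true.
  2. (p4 \/ ~p5) — ~p5 is true.
  3. (p6 \/ ~p7) — p6 is true.
  4. (~p7 \/ p10) — p10 is true.
  5. (~p8 \/ ~p12) — ~p8 is true.
  6. (p7 \/ p1) — p1 is true.
  7. (~p5 \/ ~p6) — ~p5 is true.
  8. (~p9 \/ p3) — p3 is true.
  9. (~p13 \/ p5) — ~p13 is true.
  10. (p7 \/ ~p11) — p7 is true.
  11. (p9 \/ p12) — p12 is true.
  12. (p7 \/ ~p8) — ~p8 is true.
  13. (~p13 \/ ~p2) — ~p13 is true.
  14. (~p5 \/ p8) — ~p5 is true.
  15. (~p6 \/ ~p9) — ~p9 is true.
  16. (p12 \/ p1) — p1 is true.
  17. (~p3 \/ p11) — p11 is true.
  18. (p8 \/ ~p13) — ~p13 is true.
  19. (~p5 \/ ~p12) — ~p5 is true.
  20. (p5 \/ ~p2) — ~p2 is true.
  21. (~p4 \/ ~p2) — ~p4 is true.
  22. (~p13 \/ ~p6) — ~p13 is true.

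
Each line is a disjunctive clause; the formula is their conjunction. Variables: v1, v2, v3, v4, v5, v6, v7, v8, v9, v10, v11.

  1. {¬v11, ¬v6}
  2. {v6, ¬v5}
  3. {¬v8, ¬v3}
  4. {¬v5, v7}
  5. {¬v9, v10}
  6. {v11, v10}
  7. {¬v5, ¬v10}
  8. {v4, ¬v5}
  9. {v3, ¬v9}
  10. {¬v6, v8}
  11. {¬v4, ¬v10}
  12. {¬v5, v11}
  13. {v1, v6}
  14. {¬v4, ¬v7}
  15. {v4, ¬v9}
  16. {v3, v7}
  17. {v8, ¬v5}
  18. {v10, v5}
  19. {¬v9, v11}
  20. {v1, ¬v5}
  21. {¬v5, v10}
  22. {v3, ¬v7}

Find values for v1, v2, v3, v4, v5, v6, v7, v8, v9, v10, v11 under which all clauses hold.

v1=True  v2=False  v3=True  v4=False  v5=False  v6=False  v7=False  v8=False  v9=False  v10=True  v11=True

Check each clause:
  1. {¬v6, ¬v11} — ¬v6 is true.
  2. {v6, ¬v5} — ¬v5 is true.
  3. {¬v3, ¬v8} — ¬v8 is true.
  4. {v7, ¬v5} — ¬v5 is true.
  5. {¬v9, v10} — v10 is true.
  6. {v11, v10} — v10 is true.
  7. {¬v5, ¬v10} — ¬v5 is true.
  8. {v4, ¬v5} — ¬v5 is true.
  9. {¬v9, v3} — v3 is true.
  10. {¬v6, v8} — ¬v6 is true.
  11. {¬v4, ¬v10} — ¬v4 is true.
  12. {¬v5, v11} — v11 is true.
  13. {v1, v6} — v1 is true.
  14. {¬v4, ¬v7} — ¬v7 is true.
  15. {v4, ¬v9} — ¬v9 is true.
  16. {v7, v3} — v3 is true.
  17. {¬v5, v8} — ¬v5 is true.
  18. {v5, v10} — v10 is true.
  19. {¬v9, v11} — v11 is true.
  20. {¬v5, v1} — v1 is true.
  21. {¬v5, v10} — v10 is true.
  22. {¬v7, v3} — ¬v7 is true.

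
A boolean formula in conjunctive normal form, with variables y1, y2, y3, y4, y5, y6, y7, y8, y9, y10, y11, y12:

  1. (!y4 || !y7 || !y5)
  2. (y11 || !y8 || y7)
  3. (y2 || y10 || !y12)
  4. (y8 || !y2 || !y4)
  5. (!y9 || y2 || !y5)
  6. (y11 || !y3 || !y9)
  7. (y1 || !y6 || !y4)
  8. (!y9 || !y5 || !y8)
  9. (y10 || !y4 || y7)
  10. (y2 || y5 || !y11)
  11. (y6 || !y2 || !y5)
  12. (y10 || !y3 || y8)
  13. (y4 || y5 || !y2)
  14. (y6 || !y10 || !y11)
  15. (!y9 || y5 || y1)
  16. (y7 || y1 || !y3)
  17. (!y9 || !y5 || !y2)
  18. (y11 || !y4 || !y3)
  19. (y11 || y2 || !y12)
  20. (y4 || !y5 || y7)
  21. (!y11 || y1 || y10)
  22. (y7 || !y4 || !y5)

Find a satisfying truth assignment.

y1=1, y2=1, y3=1, y4=1, y5=0, y6=1, y7=0, y8=1, y9=0, y10=1, y11=1, y12=1

Pure literal: y1 appears only positively; assign y1 = True.
y9 occurs only negated in the remaining clauses — set y9 = False.
Set y2 = True and propagate.
Try y3 = True.
For the remaining variables, y4 = True, y5 = False, y6 = True, y7 = False, y8 = True, y10 = True, y11 = True, y12 = True works.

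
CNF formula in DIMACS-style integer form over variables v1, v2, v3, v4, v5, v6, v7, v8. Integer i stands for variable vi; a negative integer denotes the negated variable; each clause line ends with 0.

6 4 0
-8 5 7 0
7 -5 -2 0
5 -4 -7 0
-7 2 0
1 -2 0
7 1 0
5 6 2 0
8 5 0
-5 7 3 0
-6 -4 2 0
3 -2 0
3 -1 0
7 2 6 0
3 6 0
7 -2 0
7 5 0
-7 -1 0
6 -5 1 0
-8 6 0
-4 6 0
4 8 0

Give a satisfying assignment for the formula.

v1=T, v2=F, v3=T, v4=F, v5=T, v6=T, v7=F, v8=T

Check each clause:
  1. (v6 ∨ v4) — v6 is true.
  2. (v7 ∨ ¬v8 ∨ v5) — v5 is true.
  3. (¬v5 ∨ v7 ∨ ¬v2) — ¬v2 is true.
  4. (v5 ∨ ¬v4 ∨ ¬v7) — ¬v7 is true.
  5. (¬v7 ∨ v2) — ¬v7 is true.
  6. (v1 ∨ ¬v2) — v1 is true.
  7. (v1 ∨ v7) — v1 is true.
  8. (v2 ∨ v6 ∨ v5) — v5 is true.
  9. (v8 ∨ v5) — v8 is true.
  10. (v7 ∨ v3 ∨ ¬v5) — v3 is true.
  11. (v2 ∨ ¬v4 ∨ ¬v6) — ¬v4 is true.
  12. (¬v2 ∨ v3) — v3 is true.
  13. (v3 ∨ ¬v1) — v3 is true.
  14. (v6 ∨ v2 ∨ v7) — v6 is true.
  15. (v6 ∨ v3) — v3 is true.
  16. (v7 ∨ ¬v2) — ¬v2 is true.
  17. (v5 ∨ v7) — v5 is true.
  18. (¬v7 ∨ ¬v1) — ¬v7 is true.
  19. (¬v5 ∨ v6 ∨ v1) — v1 is true.
  20. (¬v8 ∨ v6) — v6 is true.
  21. (¬v4 ∨ v6) — ¬v4 is true.
  22. (v4 ∨ v8) — v8 is true.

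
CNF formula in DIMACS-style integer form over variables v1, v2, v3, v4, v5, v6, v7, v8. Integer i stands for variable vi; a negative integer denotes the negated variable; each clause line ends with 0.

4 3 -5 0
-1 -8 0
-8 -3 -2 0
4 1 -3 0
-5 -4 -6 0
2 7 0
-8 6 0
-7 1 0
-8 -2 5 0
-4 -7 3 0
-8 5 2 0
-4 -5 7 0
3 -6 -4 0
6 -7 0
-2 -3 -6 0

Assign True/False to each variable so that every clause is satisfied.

v1=1, v2=1, v3=0, v4=1, v5=0, v6=0, v7=0, v8=0

v8 occurs only negated in the remaining clauses — set v8 = False.
Set v1 = True and propagate.
Try v2 = True.
The remaining clauses are satisfied by v3 = False, v4 = True, v5 = False, v6 = False, v7 = False.
Check each clause:
  1. (v3 ∨ ¬v5 ∨ v4) — ¬v5 is true.
  2. (¬v8 ∨ ¬v1) — ¬v8 is true.
  3. (¬v2 ∨ ¬v8 ∨ ¬v3) — ¬v8 is true.
  4. (v1 ∨ ¬v3 ∨ v4) — v1 is true.
  5. (¬v6 ∨ ¬v5 ∨ ¬v4) — ¬v6 is true.
  6. (v2 ∨ v7) — v2 is true.
  7. (v6 ∨ ¬v8) — ¬v8 is true.
  8. (¬v7 ∨ v1) — v1 is true.
  9. (¬v8 ∨ ¬v2 ∨ v5) — ¬v8 is true.
  10. (¬v4 ∨ ¬v7 ∨ v3) — ¬v7 is true.
  11. (v5 ∨ v2 ∨ ¬v8) — ¬v8 is true.
  12. (v7 ∨ ¬v5 ∨ ¬v4) — ¬v5 is true.
  13. (v3 ∨ ¬v4 ∨ ¬v6) — ¬v6 is true.
  14. (v6 ∨ ¬v7) — ¬v7 is true.
  15. (¬v6 ∨ ¬v2 ∨ ¬v3) — ¬v6 is true.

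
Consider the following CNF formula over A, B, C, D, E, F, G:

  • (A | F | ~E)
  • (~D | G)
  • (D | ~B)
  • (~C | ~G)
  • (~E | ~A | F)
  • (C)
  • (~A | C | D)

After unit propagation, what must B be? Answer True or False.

False

(C) stands alone — C = True.
From (~C | ~G) and C = True: G = False.
From (G | ~D) and G = False: D = False.
(~B | D): since D = False, the clause reduces to (~B). B = False.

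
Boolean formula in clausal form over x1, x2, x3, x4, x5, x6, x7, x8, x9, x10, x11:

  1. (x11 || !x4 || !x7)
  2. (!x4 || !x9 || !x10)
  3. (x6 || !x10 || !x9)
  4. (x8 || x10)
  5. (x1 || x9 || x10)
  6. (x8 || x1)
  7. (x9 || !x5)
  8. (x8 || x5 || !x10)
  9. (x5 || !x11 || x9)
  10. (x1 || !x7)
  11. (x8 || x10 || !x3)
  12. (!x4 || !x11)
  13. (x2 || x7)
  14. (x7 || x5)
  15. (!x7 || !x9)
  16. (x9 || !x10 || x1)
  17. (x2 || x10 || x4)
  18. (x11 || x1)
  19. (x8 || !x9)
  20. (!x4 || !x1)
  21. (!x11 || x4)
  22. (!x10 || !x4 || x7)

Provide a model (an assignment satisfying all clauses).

x2 occurs only positively in the remaining clauses — set x2 = True.
Pure literal: x6 appears only positively; assign x6 = True.
Branch on x1: take x1 = True.
  then x4 is forced to False.
  then x11 is forced to False.
Branch on x3: take x3 = True.
Set x5 = True and propagate.
  then x9 is forced to True.
  then x7 is forced to False.
  then x8 is forced to True.
x10 is now unconstrained; take x10 = True.
Every clause has at least one true literal under this assignment.
Check each clause:
  1. (x11 || !x4 || !x7) — !x7 is true.
  2. (!x4 || !x10 || !x9) — !x4 is true.
  3. (!x9 || !x10 || x6) — x6 is true.
  4. (x8 || x10) — x8 is true.
  5. (x9 || x1 || x10) — x1 is true.
  6. (x8 || x1) — x8 is true.
  7. (x9 || !x5) — x9 is true.
  8. (x8 || !x10 || x5) — x8 is true.
  9. (x9 || !x11 || x5) — x9 is true.
  10. (!x7 || x1) — !x7 is true.
  11. (x8 || !x3 || x10) — x8 is true.
  12. (!x4 || !x11) — !x4 is true.
  13. (x7 || x2) — x2 is true.
  14. (x5 || x7) — x5 is true.
  15. (!x7 || !x9) — !x7 is true.
  16. (!x10 || x1 || x9) — x9 is true.
  17. (x2 || x10 || x4) — x10 is true.
  18. (x1 || x11) — x1 is true.
  19. (x8 || !x9) — x8 is true.
  20. (!x1 || !x4) — !x4 is true.
  21. (!x11 || x4) — !x11 is true.
  22. (!x10 || x7 || !x4) — !x4 is true.

x1=1, x2=1, x3=1, x4=0, x5=1, x6=1, x7=0, x8=1, x9=1, x10=1, x11=0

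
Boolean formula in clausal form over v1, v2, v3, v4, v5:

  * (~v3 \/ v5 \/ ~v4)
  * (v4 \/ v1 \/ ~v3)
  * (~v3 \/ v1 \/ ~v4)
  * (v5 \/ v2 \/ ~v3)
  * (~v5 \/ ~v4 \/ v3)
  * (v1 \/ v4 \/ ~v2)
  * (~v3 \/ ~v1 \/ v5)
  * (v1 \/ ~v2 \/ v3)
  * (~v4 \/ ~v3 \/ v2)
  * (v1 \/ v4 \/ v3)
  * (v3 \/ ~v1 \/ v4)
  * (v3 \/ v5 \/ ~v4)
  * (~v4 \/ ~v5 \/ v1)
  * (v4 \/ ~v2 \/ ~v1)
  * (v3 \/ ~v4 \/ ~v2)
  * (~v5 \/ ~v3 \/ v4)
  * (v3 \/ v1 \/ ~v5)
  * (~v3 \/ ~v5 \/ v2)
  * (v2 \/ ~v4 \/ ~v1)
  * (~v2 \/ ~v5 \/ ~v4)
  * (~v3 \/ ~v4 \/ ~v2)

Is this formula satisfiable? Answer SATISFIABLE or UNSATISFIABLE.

v3 = True:
  v4 = True:
    propagation gives v5=True, v1=True, v2=True; an empty clause results — contradiction.
  v4 = False:
    propagation gives v1=True, v5=True; an empty clause results — contradiction.
v3 = False:
  v4 = True:
    propagation gives v5=False; an empty clause results — contradiction.
  v4 = False:
    propagation gives v1=True; an empty clause results — contradiction.
Every branch closes, so no satisfying assignment exists.

UNSATISFIABLE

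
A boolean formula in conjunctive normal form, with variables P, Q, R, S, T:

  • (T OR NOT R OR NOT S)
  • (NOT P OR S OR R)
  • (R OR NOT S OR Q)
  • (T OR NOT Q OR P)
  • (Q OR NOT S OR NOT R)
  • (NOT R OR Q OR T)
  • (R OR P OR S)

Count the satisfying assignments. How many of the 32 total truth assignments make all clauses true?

Case analysis on R and S:
  R=T, S=T: remaining (P,Q,T) ∈ {(F,T,T); (T,T,T)} — 2.
  R=T, S=F: 5 of the 8 assignments to (P,Q,T) work.
  R=F, S=T: remaining (P,Q,T) ∈ {(F,T,T); (T,T,F); (T,T,T)} — 3.
  R=F, S=F: a clause becomes empty — 0.
Total: 2 + 5 + 3 + 0 = 10.

10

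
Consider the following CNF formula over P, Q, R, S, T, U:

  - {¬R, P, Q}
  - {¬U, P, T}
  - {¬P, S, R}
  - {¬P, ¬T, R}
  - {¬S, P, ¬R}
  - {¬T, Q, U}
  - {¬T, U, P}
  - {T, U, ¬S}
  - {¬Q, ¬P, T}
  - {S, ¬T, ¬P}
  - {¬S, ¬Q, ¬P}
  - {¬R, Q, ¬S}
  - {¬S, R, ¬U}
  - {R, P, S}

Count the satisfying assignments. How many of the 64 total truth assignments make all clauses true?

The models are:
  P=0 Q=1 R=1 S=0 T=0 U=0
  P=0 Q=1 R=1 S=0 T=1 U=1
  P=1 Q=0 R=1 S=0 T=0 U=0
  P=1 Q=0 R=1 S=0 T=0 U=1
That's 4 in total.

4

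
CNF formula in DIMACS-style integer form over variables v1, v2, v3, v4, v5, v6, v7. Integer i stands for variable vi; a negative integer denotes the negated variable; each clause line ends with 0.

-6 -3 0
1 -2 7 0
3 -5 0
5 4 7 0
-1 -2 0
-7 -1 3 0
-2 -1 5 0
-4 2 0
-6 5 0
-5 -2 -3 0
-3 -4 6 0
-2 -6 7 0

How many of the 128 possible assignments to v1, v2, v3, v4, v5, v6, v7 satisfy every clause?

10

Split on v2, then v3.
  v2=1, v3=1: remaining (v1,v4,v5,v6,v7) ∈ {(0,0,0,0,1)} — 1.
  v2=1, v3=0: remaining (v1,v4,v5,v6,v7) ∈ {(0,0,0,0,1); (0,1,0,0,1)} — 2.
  v2=0, v3=1: v1 free; 3 ways for (v4,v5,v6,v7) × 2^1 = 6.
  v2=0, v3=0: remaining (v1,v4,v5,v6,v7) ∈ {(0,0,0,0,1)} — 1.
Total: 1 + 2 + 6 + 1 = 10.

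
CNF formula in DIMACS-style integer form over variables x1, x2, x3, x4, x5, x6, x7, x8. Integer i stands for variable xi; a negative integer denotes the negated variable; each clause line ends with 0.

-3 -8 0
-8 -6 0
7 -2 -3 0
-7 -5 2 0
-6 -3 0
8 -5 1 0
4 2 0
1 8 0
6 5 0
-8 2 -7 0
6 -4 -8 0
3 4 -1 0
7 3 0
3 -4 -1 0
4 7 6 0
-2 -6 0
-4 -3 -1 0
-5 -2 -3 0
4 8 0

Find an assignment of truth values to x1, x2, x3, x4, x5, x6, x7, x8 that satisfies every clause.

x1=0, x2=1, x3=0, x4=0, x5=1, x6=0, x7=1, x8=1

Set x1 = False and propagate.
  then x8 is forced to True.
  then x3 is forced to False.
  then x6 is forced to False.
  then x5 is forced to True.
  then x4 is forced to False.
  then x2 is forced to True.
  then x7 is forced to True.
Check each clause:
  1. (NOT x8 OR NOT x3) — NOT x3 is true.
  2. (NOT x8 OR NOT x6) — NOT x6 is true.
  3. (NOT x3 OR x7 OR NOT x2) — NOT x3 is true.
  4. (NOT x5 OR NOT x7 OR x2) — x2 is true.
  5. (NOT x6 OR NOT x3) — NOT x6 is true.
  6. (x8 OR NOT x5 OR x1) — x8 is true.
  7. (x2 OR x4) — x2 is true.
  8. (x8 OR x1) — x8 is true.
  9. (x6 OR x5) — x5 is true.
  10. (x2 OR NOT x8 OR NOT x7) — x2 is true.
  11. (NOT x8 OR x6 OR NOT x4) — NOT x4 is true.
  12. (x3 OR NOT x1 OR x4) — NOT x1 is true.
  13. (x7 OR x3) — x7 is true.
  14. (x3 OR NOT x4 OR NOT x1) — NOT x4 is true.
  15. (x4 OR x6 OR x7) — x7 is true.
  16. (NOT x6 OR NOT x2) — NOT x6 is true.
  17. (NOT x4 OR NOT x3 OR NOT x1) — NOT x4 is true.
  18. (NOT x5 OR NOT x3 OR NOT x2) — NOT x3 is true.
  19. (x4 OR x8) — x8 is true.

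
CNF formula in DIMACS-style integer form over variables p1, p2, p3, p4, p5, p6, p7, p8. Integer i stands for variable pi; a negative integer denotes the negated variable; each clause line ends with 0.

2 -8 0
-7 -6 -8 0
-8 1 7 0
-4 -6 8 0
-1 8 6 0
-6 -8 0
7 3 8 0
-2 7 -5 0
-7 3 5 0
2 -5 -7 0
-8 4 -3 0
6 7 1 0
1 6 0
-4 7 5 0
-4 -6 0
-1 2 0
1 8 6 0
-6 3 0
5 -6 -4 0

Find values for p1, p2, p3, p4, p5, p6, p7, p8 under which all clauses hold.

p1=T, p2=T, p3=T, p4=F, p5=F, p6=T, p7=T, p8=F

Check each clause:
  1. (p2 | ~p8) — ~p8 is true.
  2. (~p8 | ~p7 | ~p6) — ~p8 is true.
  3. (~p8 | p7 | p1) — ~p8 is true.
  4. (~p6 | ~p4 | p8) — ~p4 is true.
  5. (p6 | ~p1 | p8) — p6 is true.
  6. (~p6 | ~p8) — ~p8 is true.
  7. (p8 | p3 | p7) — p3 is true.
  8. (~p2 | ~p5 | p7) — ~p5 is true.
  9. (p3 | p5 | ~p7) — p3 is true.
  10. (~p7 | p2 | ~p5) — p2 is true.
  11. (p4 | ~p3 | ~p8) — ~p8 is true.
  12. (p7 | p1 | p6) — p1 is true.
  13. (p6 | p1) — p1 is true.
  14. (p7 | ~p4 | p5) — ~p4 is true.
  15. (~p6 | ~p4) — ~p4 is true.
  16. (~p1 | p2) — p2 is true.
  17. (p8 | p6 | p1) — p1 is true.
  18. (~p6 | p3) — p3 is true.
  19. (~p6 | ~p4 | p5) — ~p4 is true.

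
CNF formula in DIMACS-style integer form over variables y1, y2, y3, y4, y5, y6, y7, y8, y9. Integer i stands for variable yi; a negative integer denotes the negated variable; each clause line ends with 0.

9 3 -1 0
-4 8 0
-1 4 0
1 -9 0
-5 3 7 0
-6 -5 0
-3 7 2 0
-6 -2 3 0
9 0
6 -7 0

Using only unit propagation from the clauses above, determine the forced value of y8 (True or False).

(y9) is a unit clause: y9 = True.
(~y9 \/ y1): since y9 = True, the clause reduces to (y1). y1 = True.
From (y4 \/ ~y1) and y1 = True: y4 = True.
In (~y4 \/ y8), ~y4 is now false; y8 must hold, so y8 = True.

True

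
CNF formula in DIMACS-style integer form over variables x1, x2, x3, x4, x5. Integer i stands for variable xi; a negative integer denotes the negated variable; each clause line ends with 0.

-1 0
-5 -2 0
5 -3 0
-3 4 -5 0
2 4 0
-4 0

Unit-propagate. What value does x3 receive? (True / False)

False

(!x1) stands alone — x1 = False.
Unit clause (!x4) sets x4 = False.
(x2 || x4): since x4 = False, the clause reduces to (x2). x2 = True.
From (!x2 || !x5) and x2 = True: x5 = False.
(!x3 || x5) with x5 = False leaves only !x3, so x3 = False.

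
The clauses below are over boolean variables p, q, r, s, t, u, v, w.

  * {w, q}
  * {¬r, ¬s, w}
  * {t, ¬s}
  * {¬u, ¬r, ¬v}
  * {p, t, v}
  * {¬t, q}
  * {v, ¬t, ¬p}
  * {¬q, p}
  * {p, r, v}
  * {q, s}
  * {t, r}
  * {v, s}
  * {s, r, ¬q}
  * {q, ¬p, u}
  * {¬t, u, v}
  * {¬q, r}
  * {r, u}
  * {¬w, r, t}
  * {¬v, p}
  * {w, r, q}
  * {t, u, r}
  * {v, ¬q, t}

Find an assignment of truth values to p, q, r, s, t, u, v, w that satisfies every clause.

p=T, q=T, r=T, s=F, t=T, u=F, v=T, w=F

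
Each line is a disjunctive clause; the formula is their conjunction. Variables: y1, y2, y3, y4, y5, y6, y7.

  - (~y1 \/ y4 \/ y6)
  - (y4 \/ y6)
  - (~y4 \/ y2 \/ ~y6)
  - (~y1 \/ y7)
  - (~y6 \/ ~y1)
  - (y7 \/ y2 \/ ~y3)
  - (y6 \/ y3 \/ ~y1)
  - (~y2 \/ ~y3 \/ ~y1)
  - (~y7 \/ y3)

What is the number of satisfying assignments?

28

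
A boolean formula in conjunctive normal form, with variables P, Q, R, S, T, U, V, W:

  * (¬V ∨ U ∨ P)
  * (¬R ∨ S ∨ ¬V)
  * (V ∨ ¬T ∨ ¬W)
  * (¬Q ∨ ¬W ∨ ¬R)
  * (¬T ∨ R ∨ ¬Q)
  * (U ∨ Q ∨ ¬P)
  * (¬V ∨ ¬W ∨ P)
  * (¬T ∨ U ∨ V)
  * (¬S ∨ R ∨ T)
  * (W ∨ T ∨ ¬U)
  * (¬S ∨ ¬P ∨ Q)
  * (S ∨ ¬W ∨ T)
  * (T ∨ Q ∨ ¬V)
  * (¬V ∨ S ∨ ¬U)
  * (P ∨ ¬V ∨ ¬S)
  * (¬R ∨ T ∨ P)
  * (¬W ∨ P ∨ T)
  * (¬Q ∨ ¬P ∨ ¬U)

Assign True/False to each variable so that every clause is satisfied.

Try P = False.
Branch on Q: take Q = True.
Try R = False.
  then T is forced to False.
  then S is forced to False.
  then W is forced to False.
  then U is forced to False.
  then V is forced to False.
Every clause has at least one true literal under this assignment.
Check each clause:
  1. (U ∨ ¬V ∨ P) — ¬V is true.
  2. (¬R ∨ ¬V ∨ S) — ¬V is true.
  3. (¬T ∨ V ∨ ¬W) — ¬W is true.
  4. (¬W ∨ ¬R ∨ ¬Q) — ¬W is true.
  5. (R ∨ ¬Q ∨ ¬T) — ¬T is true.
  6. (¬P ∨ Q ∨ U) — Q is true.
  7. (¬V ∨ ¬W ∨ P) — ¬W is true.
  8. (V ∨ ¬T ∨ U) — ¬T is true.
  9. (T ∨ R ∨ ¬S) — ¬S is true.
  10. (T ∨ W ∨ ¬U) — ¬U is true.
  11. (Q ∨ ¬P ∨ ¬S) — Q is true.
  12. (T ∨ ¬W ∨ S) — ¬W is true.
  13. (T ∨ Q ∨ ¬V) — ¬V is true.
  14. (¬U ∨ ¬V ∨ S) — ¬V is true.
  15. (¬S ∨ ¬V ∨ P) — ¬V is true.
  16. (¬R ∨ P ∨ T) — ¬R is true.
  17. (T ∨ P ∨ ¬W) — ¬W is true.
  18. (¬P ∨ ¬Q ∨ ¬U) — ¬U is true.

P = F, Q = T, R = F, S = F, T = F, U = F, V = F, W = F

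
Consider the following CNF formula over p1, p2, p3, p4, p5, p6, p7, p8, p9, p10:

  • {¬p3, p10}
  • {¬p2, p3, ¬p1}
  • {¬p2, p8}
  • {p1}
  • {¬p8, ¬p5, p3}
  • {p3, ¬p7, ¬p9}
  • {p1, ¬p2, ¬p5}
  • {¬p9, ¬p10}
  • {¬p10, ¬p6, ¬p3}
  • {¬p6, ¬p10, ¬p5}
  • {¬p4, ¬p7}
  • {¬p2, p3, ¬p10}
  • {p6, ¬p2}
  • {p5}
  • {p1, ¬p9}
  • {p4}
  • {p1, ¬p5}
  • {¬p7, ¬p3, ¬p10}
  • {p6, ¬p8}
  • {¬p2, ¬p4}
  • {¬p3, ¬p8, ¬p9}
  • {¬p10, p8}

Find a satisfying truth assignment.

p1=T  p2=F  p3=F  p4=T  p5=T  p6=T  p7=F  p8=F  p9=F  p10=F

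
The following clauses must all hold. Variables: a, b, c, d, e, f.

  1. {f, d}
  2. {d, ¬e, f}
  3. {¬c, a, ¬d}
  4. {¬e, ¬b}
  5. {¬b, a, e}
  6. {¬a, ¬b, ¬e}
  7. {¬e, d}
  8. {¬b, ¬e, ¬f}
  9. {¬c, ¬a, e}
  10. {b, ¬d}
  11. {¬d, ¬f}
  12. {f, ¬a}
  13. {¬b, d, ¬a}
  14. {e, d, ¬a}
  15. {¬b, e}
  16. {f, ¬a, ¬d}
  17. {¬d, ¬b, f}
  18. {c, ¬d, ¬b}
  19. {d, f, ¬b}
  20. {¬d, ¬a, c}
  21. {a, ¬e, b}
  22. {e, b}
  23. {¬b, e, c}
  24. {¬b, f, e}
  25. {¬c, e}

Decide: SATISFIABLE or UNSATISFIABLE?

b = True:
  propagation gives e=False; an empty clause results — contradiction.
b = False:
  propagation gives d=False, f=True, e=False; an empty clause results — contradiction.
Every branch closes, so no satisfying assignment exists.

UNSATISFIABLE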